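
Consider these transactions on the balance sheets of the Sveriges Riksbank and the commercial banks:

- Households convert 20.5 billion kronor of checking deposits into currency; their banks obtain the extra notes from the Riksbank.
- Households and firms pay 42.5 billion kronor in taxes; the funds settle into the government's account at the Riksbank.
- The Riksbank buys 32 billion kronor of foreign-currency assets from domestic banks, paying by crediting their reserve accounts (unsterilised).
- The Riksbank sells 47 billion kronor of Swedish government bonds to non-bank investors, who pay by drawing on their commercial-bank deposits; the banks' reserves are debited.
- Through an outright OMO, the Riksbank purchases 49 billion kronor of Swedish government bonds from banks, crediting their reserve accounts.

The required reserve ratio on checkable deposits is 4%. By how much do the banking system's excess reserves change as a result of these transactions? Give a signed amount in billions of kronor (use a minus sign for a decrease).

-24.6 billion

Currency withdrawal 20.5 billion kronor: reserves −20.5B, deposits −20.5B.
Government account inflow 42.5 billion kronor: reserves −42.5B, deposits −42.5B.
FX purchase 32 billion kronor: reserves +32B, deposits 0.
Asset sale (to non-banks) 47 billion kronor: reserves −47B, deposits −47B.
OMO purchase (from banks) 49 billion kronor: reserves +49B, deposits 0.
Totals: Δreserves = −29B, Δdeposits = −110B.
Δrequired reserves = 4% × −110B = −4.4B.
Δexcess reserves = Δreserves − Δrequired = −29B − (−4.4B) = -24.6 billion.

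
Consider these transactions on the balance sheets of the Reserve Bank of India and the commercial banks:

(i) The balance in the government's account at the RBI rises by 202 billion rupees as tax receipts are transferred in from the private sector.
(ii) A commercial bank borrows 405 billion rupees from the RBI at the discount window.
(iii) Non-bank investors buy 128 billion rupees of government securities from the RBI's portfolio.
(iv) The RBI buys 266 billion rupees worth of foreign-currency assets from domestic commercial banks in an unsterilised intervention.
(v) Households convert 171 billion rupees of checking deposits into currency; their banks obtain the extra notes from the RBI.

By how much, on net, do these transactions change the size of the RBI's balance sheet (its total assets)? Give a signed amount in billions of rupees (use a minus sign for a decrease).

+543 billion

RBI balance sheet:
  Assets:      Securities −128B, Loans to banks +405B, Foreign assets +266B
  Liabilities: Bank reserves +170B, Currency in circulation +171B, Government deposits +202B
Commercial banking system:
  Assets:      Reserves at CB +170B, Foreign assets −266B
  Liabilities: Checkable deposits −501B, Borrowings from CB +405B
Change in total RBI assets = +543 billion.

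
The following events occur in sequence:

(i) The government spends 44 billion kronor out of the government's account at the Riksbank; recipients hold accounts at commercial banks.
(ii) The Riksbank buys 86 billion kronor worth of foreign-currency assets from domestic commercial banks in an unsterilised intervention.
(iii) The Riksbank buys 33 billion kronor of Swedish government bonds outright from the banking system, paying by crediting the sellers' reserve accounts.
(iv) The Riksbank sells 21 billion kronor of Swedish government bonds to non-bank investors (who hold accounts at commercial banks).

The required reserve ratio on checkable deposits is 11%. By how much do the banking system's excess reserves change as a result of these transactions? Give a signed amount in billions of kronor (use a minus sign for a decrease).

Government spending 44 billion kronor: reserves +44B, deposits +44B.
FX purchase 86 billion kronor: reserves +86B, deposits 0.
OMO purchase (from banks) 33 billion kronor: reserves +33B, deposits 0.
Asset sale (to non-banks) 21 billion kronor: reserves −21B, deposits −21B.
Totals: Δreserves = +142B, Δdeposits = +23B.
Δrequired reserves = 11% × +23B = +2.53B.
Δexcess reserves = Δreserves − Δrequired = +142B − (+2.53B) = +139.47 billion.

+139.47 billion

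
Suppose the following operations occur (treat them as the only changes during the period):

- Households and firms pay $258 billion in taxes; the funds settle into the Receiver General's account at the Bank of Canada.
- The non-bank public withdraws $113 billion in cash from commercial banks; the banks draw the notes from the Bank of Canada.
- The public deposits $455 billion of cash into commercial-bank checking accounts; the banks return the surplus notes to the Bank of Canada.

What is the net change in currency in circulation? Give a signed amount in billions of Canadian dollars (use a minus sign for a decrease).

Government account inflow $258 billion: no currency enters or leaves circulation → 0.
Currency withdrawal $113 billion: notes leave the central bank → +$113B.
Currency deposit $455 billion: notes return to the central bank → −$455B.
Net: 0 + 113 − 455 = -$342 billion.

-$342 billion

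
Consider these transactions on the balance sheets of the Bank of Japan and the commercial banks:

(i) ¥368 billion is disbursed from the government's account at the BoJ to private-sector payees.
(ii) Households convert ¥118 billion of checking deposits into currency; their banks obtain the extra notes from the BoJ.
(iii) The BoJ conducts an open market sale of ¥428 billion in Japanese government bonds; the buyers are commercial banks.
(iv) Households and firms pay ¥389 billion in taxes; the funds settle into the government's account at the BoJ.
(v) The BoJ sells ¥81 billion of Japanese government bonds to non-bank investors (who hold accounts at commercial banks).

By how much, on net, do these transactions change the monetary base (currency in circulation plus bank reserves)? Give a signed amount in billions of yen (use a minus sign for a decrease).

BoJ balance sheet:
  Assets:      Securities −¥509B
  Liabilities: Bank reserves −¥648B, Currency in circulation +¥118B, Government deposits +¥21B
Commercial banking system:
  Assets:      Reserves at CB −¥648B, Securities +¥428B
  Liabilities: Checkable deposits −¥220B
Monetary base = currency + reserves: +¥118B + (−¥648B) = -¥530 billion.

-¥530 billion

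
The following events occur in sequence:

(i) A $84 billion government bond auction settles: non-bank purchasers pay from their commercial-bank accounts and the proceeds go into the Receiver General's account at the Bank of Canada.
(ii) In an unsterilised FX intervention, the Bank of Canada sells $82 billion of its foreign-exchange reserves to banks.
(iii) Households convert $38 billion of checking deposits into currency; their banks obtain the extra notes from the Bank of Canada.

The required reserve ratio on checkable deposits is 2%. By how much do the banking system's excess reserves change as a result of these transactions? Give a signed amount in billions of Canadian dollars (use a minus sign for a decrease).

-$201.56 billion

Government account inflow $84 billion: reserves −$84B, deposits −$84B.
FX sale $82 billion: reserves −$82B, deposits 0.
Currency withdrawal $38 billion: reserves −$38B, deposits −$38B.
Totals: Δreserves = −$204B, Δdeposits = −$122B.
Δrequired reserves = 2% × −$122B = −$2.44B.
Δexcess reserves = Δreserves − Δrequired = −$204B − (−$2.44B) = -$201.56 billion.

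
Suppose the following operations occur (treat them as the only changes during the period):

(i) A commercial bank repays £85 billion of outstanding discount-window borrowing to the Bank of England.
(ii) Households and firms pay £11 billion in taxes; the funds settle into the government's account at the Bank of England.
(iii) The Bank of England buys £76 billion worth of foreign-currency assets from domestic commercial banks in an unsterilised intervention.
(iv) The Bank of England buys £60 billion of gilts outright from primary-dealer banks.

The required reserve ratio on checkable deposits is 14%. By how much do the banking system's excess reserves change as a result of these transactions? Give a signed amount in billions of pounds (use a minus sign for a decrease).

Discount-window repayment £85 billion: reserves −£85B, deposits 0.
Government account inflow £11 billion: reserves −£11B, deposits −£11B.
FX purchase £76 billion: reserves +£76B, deposits 0.
OMO purchase (from banks) £60 billion: reserves +£60B, deposits 0.
Totals: Δreserves = +£40B, Δdeposits = −£11B.
Δrequired reserves = 14% × −£11B = −£1.54B.
Δexcess reserves = Δreserves − Δrequired = +£40B − (−£1.54B) = +£41.54 billion.

+£41.54 billion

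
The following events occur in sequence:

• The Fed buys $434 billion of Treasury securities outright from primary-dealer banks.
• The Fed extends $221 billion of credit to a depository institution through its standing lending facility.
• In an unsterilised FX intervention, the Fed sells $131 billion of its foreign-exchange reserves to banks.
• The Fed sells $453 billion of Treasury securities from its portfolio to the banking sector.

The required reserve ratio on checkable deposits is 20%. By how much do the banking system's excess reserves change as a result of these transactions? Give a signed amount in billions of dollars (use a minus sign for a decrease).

OMO purchase (from banks) $434 billion: reserves +$434B, deposits 0.
Discount-window loan $221 billion: reserves +$221B, deposits 0.
FX sale $131 billion: reserves −$131B, deposits 0.
OMO sale (to banks) $453 billion: reserves −$453B, deposits 0.
Totals: Δreserves = +$71B, Δdeposits = 0.
Δrequired reserves = 20% × 0 = 0.
Δexcess reserves = Δreserves − Δrequired = +$71B − (0) = +$71 billion.

+$71 billion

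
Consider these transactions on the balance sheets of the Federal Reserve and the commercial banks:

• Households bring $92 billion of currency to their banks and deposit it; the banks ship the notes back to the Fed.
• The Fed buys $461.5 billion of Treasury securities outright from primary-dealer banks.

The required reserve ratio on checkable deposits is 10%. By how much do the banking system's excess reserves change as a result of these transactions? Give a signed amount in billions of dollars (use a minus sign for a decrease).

Currency deposit $92 billion: reserves +$92B, deposits +$92B.
OMO purchase (from banks) $461.5 billion: reserves +$461.5B, deposits 0.
Totals: Δreserves = +$553.5B, Δdeposits = +$92B.
Δrequired reserves = 10% × +$92B = +$9.2B.
Δexcess reserves = Δreserves − Δrequired = +$553.5B − (+$9.2B) = +$544.3 billion.

+$544.3 billion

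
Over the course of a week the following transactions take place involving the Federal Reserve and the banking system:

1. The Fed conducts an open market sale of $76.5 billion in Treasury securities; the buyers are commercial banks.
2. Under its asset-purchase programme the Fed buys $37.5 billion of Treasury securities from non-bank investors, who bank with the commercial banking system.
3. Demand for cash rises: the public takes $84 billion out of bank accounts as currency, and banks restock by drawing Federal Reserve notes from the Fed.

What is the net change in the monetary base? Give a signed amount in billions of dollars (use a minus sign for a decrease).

-$39 billion

OMO sale (to banks) $76.5 billion: Fed balance sheet contracts → −$76.5B.
Asset purchase (from non-banks) $37.5 billion: Fed balance sheet expands → +$37.5B.
Currency withdrawal $84 billion: just a shift between currency and reserves — both are base money → 0.
Net: −76.5 + 37.5 + 0 = -$39 billion.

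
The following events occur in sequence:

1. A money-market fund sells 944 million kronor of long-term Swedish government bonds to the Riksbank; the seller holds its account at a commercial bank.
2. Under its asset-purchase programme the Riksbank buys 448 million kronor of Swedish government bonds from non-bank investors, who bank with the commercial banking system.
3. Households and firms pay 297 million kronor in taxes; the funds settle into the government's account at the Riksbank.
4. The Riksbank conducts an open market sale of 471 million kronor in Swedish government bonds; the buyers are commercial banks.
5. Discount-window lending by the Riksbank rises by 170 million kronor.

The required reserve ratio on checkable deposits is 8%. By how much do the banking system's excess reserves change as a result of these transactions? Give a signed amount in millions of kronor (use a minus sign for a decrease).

+706.4 million

Asset purchase (from non-banks) 944 million kronor: reserves +944M, deposits +944M.
Asset purchase (from non-banks) 448 million kronor: reserves +448M, deposits +448M.
Government account inflow 297 million kronor: reserves −297M, deposits −297M.
OMO sale (to banks) 471 million kronor: reserves −471M, deposits 0.
Discount-window loan 170 million kronor: reserves +170M, deposits 0.
Totals: Δreserves = +794M, Δdeposits = +1095M.
Δrequired reserves = 8% × +1095M = +87.6M.
Δexcess reserves = Δreserves − Δrequired = +794M − (+87.6M) = +706.4 million.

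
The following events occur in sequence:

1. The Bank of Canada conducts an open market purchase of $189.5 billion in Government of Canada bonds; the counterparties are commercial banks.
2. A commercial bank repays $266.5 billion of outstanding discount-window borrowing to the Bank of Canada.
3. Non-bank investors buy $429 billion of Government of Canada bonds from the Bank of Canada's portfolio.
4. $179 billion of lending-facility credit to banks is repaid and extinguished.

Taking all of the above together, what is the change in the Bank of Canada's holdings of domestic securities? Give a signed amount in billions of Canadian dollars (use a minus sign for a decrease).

Bank of Canada balance sheet:
  Assets:      Securities −$239.5B, Loans to banks −$445.5B
  Liabilities: Bank reserves −$685B
Commercial banking system:
  Assets:      Reserves at CB −$685B, Securities −$189.5B
  Liabilities: Checkable deposits −$429B, Borrowings from CB −$445.5B
So the change in the Bank of Canada's holdings of domestic securities is -$239.5 billion.

-$239.5 billion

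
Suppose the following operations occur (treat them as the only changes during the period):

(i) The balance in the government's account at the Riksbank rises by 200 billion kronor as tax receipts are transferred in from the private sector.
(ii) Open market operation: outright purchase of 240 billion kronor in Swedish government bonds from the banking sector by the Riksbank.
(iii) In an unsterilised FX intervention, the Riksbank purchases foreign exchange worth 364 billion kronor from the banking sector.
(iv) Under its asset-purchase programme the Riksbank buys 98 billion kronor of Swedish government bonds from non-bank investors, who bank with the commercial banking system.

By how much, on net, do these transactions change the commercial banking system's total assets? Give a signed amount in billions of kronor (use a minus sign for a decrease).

-102 billion

Riksbank balance sheet:
  Assets:      Securities +338B, Foreign assets +364B
  Liabilities: Bank reserves +502B, Government deposits +200B
Commercial banking system:
  Assets:      Reserves at CB +502B, Securities −240B, Foreign assets −364B
  Liabilities: Checkable deposits −102B
Change in total bank assets = -102 billion.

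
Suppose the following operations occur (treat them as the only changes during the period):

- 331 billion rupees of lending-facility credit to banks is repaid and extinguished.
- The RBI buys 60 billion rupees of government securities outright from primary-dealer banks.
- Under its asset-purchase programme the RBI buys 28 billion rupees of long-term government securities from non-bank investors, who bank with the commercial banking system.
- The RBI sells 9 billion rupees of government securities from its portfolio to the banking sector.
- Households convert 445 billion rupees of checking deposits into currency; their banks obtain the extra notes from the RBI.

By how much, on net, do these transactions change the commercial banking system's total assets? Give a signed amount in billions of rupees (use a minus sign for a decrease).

-748 billion

Discount-window repayment 331 billion rupees: bank balance sheets shrink → −331B.
OMO purchase (from banks) 60 billion rupees: just an asset swap on bank balance sheets → 0.
Asset purchase (from non-banks) 28 billion rupees: bank balance sheets expand → +28B.
OMO sale (to banks) 9 billion rupees: just an asset swap on bank balance sheets → 0.
Currency withdrawal 445 billion rupees: bank balance sheets shrink → −445B.
Net: −331 + 0 + 28 + 0 − 445 = -748 billion.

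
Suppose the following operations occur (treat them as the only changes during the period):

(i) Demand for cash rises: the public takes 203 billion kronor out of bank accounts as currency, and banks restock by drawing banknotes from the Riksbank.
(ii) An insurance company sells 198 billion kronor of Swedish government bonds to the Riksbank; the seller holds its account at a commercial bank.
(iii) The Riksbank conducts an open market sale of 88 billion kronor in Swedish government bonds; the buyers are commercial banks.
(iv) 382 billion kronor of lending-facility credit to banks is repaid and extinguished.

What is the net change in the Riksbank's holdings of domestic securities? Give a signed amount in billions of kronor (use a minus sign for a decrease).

Riksbank balance sheet:
  Assets:      Securities +110B, Loans to banks −382B
  Liabilities: Bank reserves −475B, Currency in circulation +203B
So the change in the Riksbank's holdings of domestic securities is +110 billion.

+110 billion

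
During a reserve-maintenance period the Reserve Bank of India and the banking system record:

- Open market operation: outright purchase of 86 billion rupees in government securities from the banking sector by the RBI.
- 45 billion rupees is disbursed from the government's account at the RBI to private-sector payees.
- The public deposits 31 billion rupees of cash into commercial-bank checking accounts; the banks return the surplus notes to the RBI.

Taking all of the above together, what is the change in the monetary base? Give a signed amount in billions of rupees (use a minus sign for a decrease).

RBI balance sheet:
  Assets:      Securities +86B
  Liabilities: Bank reserves +162B, Currency in circulation −31B, Government deposits −45B
Monetary base = currency + reserves: −31B + (+162B) = +131 billion.

+131 billion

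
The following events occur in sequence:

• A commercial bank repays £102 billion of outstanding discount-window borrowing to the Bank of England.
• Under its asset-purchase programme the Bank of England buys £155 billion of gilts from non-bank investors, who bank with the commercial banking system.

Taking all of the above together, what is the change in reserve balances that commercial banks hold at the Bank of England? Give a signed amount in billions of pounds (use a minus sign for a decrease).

+£53 billion

Discount-window repayment £102 billion: repayment is debited from reserves → −£102B.
Asset purchase (from non-banks) £155 billion: the Bank of England pays by crediting reserve accounts → +£155B.
Net: −102 + 155 = +£53 billion.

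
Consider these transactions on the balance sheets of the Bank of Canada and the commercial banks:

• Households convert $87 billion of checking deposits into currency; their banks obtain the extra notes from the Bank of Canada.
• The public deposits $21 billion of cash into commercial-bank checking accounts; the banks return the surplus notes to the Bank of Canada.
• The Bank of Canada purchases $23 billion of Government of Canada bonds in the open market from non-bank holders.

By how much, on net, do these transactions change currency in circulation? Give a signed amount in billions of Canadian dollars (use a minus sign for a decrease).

Bank of Canada balance sheet:
  Assets:      Securities +$23B
  Liabilities: Bank reserves −$43B, Currency in circulation +$66B
So the change in currency in circulation is +$66 billion.

+$66 billion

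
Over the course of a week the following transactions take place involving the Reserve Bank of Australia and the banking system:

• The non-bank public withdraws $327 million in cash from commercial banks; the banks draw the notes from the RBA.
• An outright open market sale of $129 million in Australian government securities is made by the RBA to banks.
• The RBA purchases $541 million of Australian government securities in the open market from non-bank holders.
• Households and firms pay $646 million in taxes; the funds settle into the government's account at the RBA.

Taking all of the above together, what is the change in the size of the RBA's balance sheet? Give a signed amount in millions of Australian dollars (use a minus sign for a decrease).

RBA balance sheet:
  Assets:      Securities +$412M
  Liabilities: Bank reserves −$561M, Currency in circulation +$327M, Government deposits +$646M
Change in total RBA assets = +$412 million.

+$412 million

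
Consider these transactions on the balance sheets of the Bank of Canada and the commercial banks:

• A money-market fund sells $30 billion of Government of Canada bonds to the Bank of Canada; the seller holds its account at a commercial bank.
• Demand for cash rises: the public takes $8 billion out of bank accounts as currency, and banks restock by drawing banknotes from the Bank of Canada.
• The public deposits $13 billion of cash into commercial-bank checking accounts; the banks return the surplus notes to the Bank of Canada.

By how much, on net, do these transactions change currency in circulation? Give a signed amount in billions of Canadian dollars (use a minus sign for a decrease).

-$5 billion

Bank of Canada balance sheet:
  Assets:      Securities +$30B
  Liabilities: Bank reserves +$35B, Currency in circulation −$5B
Commercial banking system:
  Assets:      Reserves at CB +$35B
  Liabilities: Checkable deposits +$35B
So the change in currency in circulation is -$5 billion.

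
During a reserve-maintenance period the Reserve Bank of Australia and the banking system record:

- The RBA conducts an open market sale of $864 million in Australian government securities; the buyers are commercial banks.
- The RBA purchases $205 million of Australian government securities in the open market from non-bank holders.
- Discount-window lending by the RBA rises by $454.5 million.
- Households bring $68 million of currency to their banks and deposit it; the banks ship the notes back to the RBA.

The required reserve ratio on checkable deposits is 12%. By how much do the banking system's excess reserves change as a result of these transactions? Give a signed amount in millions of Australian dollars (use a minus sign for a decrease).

-$169.26 million

OMO sale (to banks) $864 million: reserves −$864M, deposits 0.
Asset purchase (from non-banks) $205 million: reserves +$205M, deposits +$205M.
Discount-window loan $454.5 million: reserves +$454.5M, deposits 0.
Currency deposit $68 million: reserves +$68M, deposits +$68M.
Totals: Δreserves = −$136.5M, Δdeposits = +$273M.
Δrequired reserves = 12% × +$273M = +$32.76M.
Δexcess reserves = Δreserves − Δrequired = −$136.5M − (+$32.76M) = -$169.26 million.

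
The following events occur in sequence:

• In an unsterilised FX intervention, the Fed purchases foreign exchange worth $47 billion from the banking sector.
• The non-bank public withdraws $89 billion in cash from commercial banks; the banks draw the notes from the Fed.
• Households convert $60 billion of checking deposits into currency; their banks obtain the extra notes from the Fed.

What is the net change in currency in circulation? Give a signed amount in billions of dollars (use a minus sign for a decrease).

+$149 billion

Fed balance sheet:
  Assets:      Foreign assets +$47B
  Liabilities: Bank reserves −$102B, Currency in circulation +$149B
So the change in currency in circulation is +$149 billion.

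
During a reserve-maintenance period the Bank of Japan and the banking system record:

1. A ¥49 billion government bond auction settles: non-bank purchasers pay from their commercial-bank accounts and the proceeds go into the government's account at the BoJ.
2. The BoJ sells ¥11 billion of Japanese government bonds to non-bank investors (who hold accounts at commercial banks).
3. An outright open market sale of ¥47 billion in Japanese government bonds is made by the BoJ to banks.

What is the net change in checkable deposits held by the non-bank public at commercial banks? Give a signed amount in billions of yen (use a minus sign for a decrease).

-¥60 billion

BoJ balance sheet:
  Assets:      Securities −¥58B
  Liabilities: Bank reserves −¥107B, Government deposits +¥49B
Commercial banking system:
  Assets:      Reserves at CB −¥107B, Securities +¥47B
  Liabilities: Checkable deposits −¥60B
So the change in checkable deposits held by the non-bank public at commercial banks is -¥60 billion.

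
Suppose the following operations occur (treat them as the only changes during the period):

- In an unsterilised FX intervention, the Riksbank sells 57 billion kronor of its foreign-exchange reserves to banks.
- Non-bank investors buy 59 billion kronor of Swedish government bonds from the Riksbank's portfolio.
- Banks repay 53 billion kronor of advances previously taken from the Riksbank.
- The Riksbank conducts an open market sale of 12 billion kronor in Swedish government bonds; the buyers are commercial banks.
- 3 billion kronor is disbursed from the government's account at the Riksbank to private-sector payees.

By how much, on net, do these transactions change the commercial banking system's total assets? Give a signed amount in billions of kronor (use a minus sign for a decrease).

-109 billion

FX sale 57 billion kronor: just an asset swap on bank balance sheets → 0.
Asset sale (to non-banks) 59 billion kronor: bank balance sheets shrink → −59B.
Discount-window repayment 53 billion kronor: bank balance sheets shrink → −53B.
OMO sale (to banks) 12 billion kronor: just an asset swap on bank balance sheets → 0.
Government spending 3 billion kronor: bank balance sheets expand → +3B.
Net: 0 − 59 − 53 + 0 + 3 = -109 billion.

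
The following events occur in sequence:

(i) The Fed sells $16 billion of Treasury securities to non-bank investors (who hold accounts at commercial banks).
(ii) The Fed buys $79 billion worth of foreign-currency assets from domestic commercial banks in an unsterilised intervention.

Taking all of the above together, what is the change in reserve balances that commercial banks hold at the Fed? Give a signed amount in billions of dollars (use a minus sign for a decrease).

Fed balance sheet:
  Assets:      Securities −$16B, Foreign assets +$79B
  Liabilities: Bank reserves +$63B
So the change in reserve balances that commercial banks hold at the Fed is +$63 billion.

+$63 billion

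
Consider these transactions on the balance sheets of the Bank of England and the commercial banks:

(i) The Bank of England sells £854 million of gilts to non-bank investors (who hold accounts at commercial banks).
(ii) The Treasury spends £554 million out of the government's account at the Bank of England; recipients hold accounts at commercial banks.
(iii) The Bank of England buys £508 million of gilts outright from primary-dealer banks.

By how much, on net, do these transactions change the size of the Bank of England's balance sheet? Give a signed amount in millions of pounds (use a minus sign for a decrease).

-£346 million

Bank of England balance sheet:
  Assets:      Securities −£346M
  Liabilities: Bank reserves +£208M, Government deposits −£554M
Commercial banking system:
  Assets:      Reserves at CB +£208M, Securities −£508M
  Liabilities: Checkable deposits −£300M
Change in total Bank of England assets = -£346 million.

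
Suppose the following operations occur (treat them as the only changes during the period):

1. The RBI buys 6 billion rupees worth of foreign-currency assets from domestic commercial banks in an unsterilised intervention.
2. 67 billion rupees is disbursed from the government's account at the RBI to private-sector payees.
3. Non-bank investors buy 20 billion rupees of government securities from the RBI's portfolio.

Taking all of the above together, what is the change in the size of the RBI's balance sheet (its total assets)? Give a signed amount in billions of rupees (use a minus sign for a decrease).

-14 billion

FX purchase 6 billion rupees: an RBI asset is acquired → +6B.
Government spending 67 billion rupees: only the composition of liabilities changes → 0.
Asset sale (to non-banks) 20 billion rupees: an RBI asset is shed → −20B.
Net: 6 + 0 − 20 = -14 billion.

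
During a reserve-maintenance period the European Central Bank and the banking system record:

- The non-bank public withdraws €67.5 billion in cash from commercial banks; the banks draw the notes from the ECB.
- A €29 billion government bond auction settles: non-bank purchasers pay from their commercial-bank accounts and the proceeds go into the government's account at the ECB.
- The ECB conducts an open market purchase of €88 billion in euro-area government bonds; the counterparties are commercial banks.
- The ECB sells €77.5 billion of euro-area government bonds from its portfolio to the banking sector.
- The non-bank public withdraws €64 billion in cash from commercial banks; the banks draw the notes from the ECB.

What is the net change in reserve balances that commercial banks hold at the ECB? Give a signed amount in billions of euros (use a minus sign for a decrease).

-€150 billion

Currency withdrawal €67.5 billion: banks swap reserves for currency → −€67.5B.
Government account inflow €29 billion: funds move from bank reserves into the government account → −€29B.
OMO purchase (from banks) €88 billion: the ECB pays by crediting reserve accounts → +€88B.
OMO sale (to banks) €77.5 billion: the buying banks pay out of their reserve balances → −€77.5B.
Currency withdrawal €64 billion: banks swap reserves for currency → −€64B.
Net: −67.5 − 29 + 88 − 77.5 − 64 = -€150 billion.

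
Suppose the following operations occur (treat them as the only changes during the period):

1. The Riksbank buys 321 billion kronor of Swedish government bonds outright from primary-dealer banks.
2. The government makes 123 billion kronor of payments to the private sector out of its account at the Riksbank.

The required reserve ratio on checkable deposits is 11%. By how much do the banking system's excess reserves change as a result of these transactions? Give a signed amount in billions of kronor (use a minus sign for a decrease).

OMO purchase (from banks) 321 billion kronor: reserves +321B, deposits 0.
Government spending 123 billion kronor: reserves +123B, deposits +123B.
Totals: Δreserves = +444B, Δdeposits = +123B.
Δrequired reserves = 11% × +123B = +13.53B.
Δexcess reserves = Δreserves − Δrequired = +444B − (+13.53B) = +430.47 billion.

+430.47 billion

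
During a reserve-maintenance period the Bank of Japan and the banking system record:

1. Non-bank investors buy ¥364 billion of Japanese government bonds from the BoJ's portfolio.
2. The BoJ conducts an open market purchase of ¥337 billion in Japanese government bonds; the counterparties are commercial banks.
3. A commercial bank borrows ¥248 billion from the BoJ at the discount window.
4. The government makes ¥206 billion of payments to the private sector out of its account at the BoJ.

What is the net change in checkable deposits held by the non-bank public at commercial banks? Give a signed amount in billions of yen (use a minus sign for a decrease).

Asset sale (to non-banks) ¥364 billion: non-bank counterparties' bank balances fall → −¥364B.
OMO purchase (from banks) ¥337 billion: the counterparty is a bank, so public deposits are unchanged → 0.
Discount-window loan ¥248 billion: the counterparty is a bank, so public deposits are unchanged → 0.
Government spending ¥206 billion: non-bank counterparties' bank balances rise → +¥206B.
Net: −364 + 0 + 0 + 206 = -¥158 billion.

-¥158 billion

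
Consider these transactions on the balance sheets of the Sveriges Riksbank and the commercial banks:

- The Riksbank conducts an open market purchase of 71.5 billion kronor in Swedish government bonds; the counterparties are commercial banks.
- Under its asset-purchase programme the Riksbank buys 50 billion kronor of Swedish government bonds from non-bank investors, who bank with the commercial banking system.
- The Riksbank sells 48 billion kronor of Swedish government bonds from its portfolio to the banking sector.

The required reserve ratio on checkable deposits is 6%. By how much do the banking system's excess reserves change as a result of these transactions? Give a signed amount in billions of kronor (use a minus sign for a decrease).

+70.5 billion

OMO purchase (from banks) 71.5 billion kronor: reserves +71.5B, deposits 0.
Asset purchase (from non-banks) 50 billion kronor: reserves +50B, deposits +50B.
OMO sale (to banks) 48 billion kronor: reserves −48B, deposits 0.
Totals: Δreserves = +73.5B, Δdeposits = +50B.
Δrequired reserves = 6% × +50B = +3B.
Δexcess reserves = Δreserves − Δrequired = +73.5B − (+3B) = +70.5 billion.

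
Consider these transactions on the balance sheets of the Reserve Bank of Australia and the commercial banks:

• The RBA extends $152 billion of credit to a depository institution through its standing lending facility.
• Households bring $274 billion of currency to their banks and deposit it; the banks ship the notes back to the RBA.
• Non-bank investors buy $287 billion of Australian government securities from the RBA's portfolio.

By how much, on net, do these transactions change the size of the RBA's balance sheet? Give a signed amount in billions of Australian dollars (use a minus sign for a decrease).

-$135 billion

Discount-window loan $152 billion: an RBA asset is acquired → +$152B.
Currency deposit $274 billion: only the composition of liabilities changes → 0.
Asset sale (to non-banks) $287 billion: an RBA asset is shed → −$287B.
Net: 152 + 0 − 287 = -$135 billion.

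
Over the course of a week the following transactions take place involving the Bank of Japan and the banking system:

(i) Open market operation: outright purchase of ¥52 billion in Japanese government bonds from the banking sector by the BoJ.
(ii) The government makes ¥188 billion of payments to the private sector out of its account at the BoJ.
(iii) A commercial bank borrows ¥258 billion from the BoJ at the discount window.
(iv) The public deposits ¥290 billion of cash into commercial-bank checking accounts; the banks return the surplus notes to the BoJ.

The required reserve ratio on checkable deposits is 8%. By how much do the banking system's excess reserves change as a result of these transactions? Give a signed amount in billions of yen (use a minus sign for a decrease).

OMO purchase (from banks) ¥52 billion: reserves +¥52B, deposits 0.
Government spending ¥188 billion: reserves +¥188B, deposits +¥188B.
Discount-window loan ¥258 billion: reserves +¥258B, deposits 0.
Currency deposit ¥290 billion: reserves +¥290B, deposits +¥290B.
Totals: Δreserves = +¥788B, Δdeposits = +¥478B.
Δrequired reserves = 8% × +¥478B = +¥38.24B.
Δexcess reserves = Δreserves − Δrequired = +¥788B − (+¥38.24B) = +¥749.76 billion.

+¥749.76 billion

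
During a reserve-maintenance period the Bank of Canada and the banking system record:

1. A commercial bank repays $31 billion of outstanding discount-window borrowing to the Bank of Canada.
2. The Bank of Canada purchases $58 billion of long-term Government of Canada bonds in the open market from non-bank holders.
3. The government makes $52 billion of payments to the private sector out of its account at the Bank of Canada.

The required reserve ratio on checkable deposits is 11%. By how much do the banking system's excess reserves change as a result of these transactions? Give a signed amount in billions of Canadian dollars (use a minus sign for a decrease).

Discount-window repayment $31 billion: reserves −$31B, deposits 0.
Asset purchase (from non-banks) $58 billion: reserves +$58B, deposits +$58B.
Government spending $52 billion: reserves +$52B, deposits +$52B.
Totals: Δreserves = +$79B, Δdeposits = +$110B.
Δrequired reserves = 11% × +$110B = +$12.1B.
Δexcess reserves = Δreserves − Δrequired = +$79B − (+$12.1B) = +$66.9 billion.

+$66.9 billion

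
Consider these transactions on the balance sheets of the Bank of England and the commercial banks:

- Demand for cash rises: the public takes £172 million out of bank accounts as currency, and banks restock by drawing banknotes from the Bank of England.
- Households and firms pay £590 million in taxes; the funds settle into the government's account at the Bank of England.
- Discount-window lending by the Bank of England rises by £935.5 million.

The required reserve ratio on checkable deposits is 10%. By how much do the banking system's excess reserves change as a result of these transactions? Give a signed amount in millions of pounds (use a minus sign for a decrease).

Currency withdrawal £172 million: reserves −£172M, deposits −£172M.
Government account inflow £590 million: reserves −£590M, deposits −£590M.
Discount-window loan £935.5 million: reserves +£935.5M, deposits 0.
Totals: Δreserves = +£173.5M, Δdeposits = −£762M.
Δrequired reserves = 10% × −£762M = −£76.2M.
Δexcess reserves = Δreserves − Δrequired = +£173.5M − (−£76.2M) = +£249.7 million.

+£249.7 million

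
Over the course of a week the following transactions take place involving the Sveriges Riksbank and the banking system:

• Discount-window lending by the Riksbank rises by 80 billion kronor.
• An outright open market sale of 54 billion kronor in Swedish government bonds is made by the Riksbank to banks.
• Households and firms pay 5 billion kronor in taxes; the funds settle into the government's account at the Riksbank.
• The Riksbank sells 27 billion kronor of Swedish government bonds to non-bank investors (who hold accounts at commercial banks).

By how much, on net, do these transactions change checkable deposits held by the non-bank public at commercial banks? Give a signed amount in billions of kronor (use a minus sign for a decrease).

-32 billion

Discount-window loan 80 billion kronor: the counterparty is a bank, so public deposits are unchanged → 0.
OMO sale (to banks) 54 billion kronor: the counterparty is a bank, so public deposits are unchanged → 0.
Government account inflow 5 billion kronor: non-bank counterparties' bank balances fall → −5B.
Asset sale (to non-banks) 27 billion kronor: non-bank counterparties' bank balances fall → −27B.
Net: 0 + 0 − 5 − 27 = -32 billion.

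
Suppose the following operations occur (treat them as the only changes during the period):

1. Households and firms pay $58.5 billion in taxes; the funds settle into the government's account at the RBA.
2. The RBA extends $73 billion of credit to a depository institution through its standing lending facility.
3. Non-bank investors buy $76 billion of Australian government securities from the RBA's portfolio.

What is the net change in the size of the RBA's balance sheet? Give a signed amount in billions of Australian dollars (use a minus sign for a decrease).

Government account inflow $58.5 billion: only the composition of liabilities changes → 0.
Discount-window loan $73 billion: an RBA asset is acquired → +$73B.
Asset sale (to non-banks) $76 billion: an RBA asset is shed → −$76B.
Net: 0 + 73 − 76 = -$3 billion.

-$3 billion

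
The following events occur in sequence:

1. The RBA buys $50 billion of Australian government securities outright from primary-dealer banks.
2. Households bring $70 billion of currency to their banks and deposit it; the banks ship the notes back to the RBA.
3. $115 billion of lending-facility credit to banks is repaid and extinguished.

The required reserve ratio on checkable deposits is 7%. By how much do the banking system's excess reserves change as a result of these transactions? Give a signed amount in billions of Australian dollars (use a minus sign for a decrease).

OMO purchase (from banks) $50 billion: reserves +$50B, deposits 0.
Currency deposit $70 billion: reserves +$70B, deposits +$70B.
Discount-window repayment $115 billion: reserves −$115B, deposits 0.
Totals: Δreserves = +$5B, Δdeposits = +$70B.
Δrequired reserves = 7% × +$70B = +$4.9B.
Δexcess reserves = Δreserves − Δrequired = +$5B − (+$4.9B) = +$0.1 billion.

+$0.1 billion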